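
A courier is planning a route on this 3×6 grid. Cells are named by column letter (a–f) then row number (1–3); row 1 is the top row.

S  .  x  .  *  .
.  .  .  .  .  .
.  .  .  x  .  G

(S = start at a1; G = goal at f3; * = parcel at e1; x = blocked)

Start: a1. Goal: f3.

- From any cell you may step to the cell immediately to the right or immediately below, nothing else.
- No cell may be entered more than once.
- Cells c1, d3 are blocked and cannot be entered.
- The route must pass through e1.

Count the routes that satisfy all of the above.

0

A right/down-only route from a1 to f3 makes exactly 2 down-moves and 5 right-moves in some order.
With no other constraints that would be C(7,2) = 21 routes.
Split at e1 and multiply the segment counts (each segment already excludes blocked cells): a1→e1: 0; e1→f3: 3; product = 0.
No route satisfies every constraint, so the count is 0.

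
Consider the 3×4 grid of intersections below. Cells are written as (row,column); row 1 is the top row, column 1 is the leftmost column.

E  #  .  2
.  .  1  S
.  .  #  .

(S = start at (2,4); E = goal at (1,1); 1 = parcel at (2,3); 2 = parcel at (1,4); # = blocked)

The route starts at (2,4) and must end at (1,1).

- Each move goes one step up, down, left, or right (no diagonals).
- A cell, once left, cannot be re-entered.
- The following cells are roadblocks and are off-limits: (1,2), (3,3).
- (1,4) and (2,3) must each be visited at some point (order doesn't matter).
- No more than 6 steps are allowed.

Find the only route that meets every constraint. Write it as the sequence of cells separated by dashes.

Any route must reach (1,4) and (2,3) and still end at (1,1) within 6 moves, so the order of the required stops is forced.
Route from (2,4): up to (1,4), left to (1,3), down to (2,3), 2× left (reaching (2,1)), up to (1,1) — 6 moves in all.
Check: all required cells visited; 6 ≤ 6 moves.

(2,4) - (1,4) - (1,3) - (2,3) - (2,2) - (2,1) - (1,1)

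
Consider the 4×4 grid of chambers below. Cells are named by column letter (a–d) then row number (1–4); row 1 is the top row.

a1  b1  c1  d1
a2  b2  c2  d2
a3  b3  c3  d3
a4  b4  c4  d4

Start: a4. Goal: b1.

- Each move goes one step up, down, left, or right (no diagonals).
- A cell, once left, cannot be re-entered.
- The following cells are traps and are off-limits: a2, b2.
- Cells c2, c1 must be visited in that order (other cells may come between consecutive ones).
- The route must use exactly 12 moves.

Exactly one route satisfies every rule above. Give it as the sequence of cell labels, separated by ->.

The waypoints must appear in the order c2, c1, with no cell reused.
Route from a4: up to a3, right to b3, down to b4, 2× right (reaching d4), up to d3, left to c3, up to c2, right to d2, up to d1, 2× left (reaching b1) — 12 moves in all.
Check: order respected (c2 at step 8, c1 at step 11); 12 moves as required.

a4 -> a3 -> b3 -> b4 -> c4 -> d4 -> d3 -> c3 -> c2 -> d2 -> d1 -> c1 -> b1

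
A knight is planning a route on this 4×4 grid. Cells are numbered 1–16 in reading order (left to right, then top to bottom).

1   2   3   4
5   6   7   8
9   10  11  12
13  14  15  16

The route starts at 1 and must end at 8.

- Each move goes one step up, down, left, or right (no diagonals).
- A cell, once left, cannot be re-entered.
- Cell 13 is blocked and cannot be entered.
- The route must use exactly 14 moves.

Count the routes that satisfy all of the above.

Need simple routes of exactly 14 moves from 1 to 8 (Manhattan distance 4, so 5 moves are spent on a detour and 5 undoing it).
Enumerating: 1 5 9 10 14 15 16 12 11 7 6 2 3 4 8 | 1 2 6 5 9 10 14 15 16 12 11 7 3 4 8.
That gives 2 routes.

2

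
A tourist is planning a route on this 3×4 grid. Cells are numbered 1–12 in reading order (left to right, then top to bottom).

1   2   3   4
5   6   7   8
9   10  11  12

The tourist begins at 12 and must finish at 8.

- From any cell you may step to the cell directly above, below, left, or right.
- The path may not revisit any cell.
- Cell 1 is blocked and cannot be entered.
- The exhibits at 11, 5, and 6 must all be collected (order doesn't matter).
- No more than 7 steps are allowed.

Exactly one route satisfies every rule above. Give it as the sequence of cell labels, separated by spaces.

12 11 10 9 5 6 7 8

The 7-move cap with required stops at 11, 5, 6 leaves no slack for detours.
Route from 12: left 3 to 9, up 1 to 5, right 3 to 8 — 7 moves in all.
Check: all required cells visited; 7 ≤ 7 moves.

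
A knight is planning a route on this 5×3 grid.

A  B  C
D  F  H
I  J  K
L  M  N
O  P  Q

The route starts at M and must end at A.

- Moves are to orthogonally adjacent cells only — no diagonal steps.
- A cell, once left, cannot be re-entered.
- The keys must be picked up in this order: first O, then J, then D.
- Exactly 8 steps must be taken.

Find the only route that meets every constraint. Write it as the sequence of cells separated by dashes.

The waypoints must appear in the order O, J, D, with no cell reused.
Route from M: down 1 to P, left 1 to O, up 2 to I, right 1 to J, up 1 to F, left 1 to D, up 1 to A — 8 moves in all.
Check: order respected (O at step 2, J at step 5, D at step 7); 8 moves as required.

M - P - O - L - I - J - F - D - A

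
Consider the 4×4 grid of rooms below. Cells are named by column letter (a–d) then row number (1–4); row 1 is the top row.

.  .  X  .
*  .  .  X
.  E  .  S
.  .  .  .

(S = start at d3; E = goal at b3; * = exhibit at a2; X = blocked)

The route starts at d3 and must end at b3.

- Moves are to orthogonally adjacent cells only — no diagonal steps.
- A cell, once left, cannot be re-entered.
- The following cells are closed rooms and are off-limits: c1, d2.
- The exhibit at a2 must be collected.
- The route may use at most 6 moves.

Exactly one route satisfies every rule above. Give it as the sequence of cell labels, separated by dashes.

The budget equals the shortest possible length, so every move has to be on a shortest route through the required cells.
Route from d3: left to c3, up to c2, 2× left (reaching a2), down to a3, right to b3 — 6 moves in all.
Check: all required cells visited; 6 ≤ 6 moves.

d3 - c3 - c2 - b2 - a2 - a3 - b3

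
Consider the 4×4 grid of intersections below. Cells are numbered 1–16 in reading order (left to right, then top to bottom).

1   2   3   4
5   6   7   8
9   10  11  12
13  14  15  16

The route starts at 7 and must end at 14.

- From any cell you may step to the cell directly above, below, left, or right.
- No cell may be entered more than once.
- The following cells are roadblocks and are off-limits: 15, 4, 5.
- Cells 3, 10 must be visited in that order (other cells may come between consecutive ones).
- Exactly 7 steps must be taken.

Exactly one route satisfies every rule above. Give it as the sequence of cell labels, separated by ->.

7 -> 3 -> 2 -> 6 -> 10 -> 9 -> 13 -> 14

The waypoints must appear in the order 3, 10, with no cell reused.
Route from 7: up 1 to 3, left 1 to 2, down 2 to 10, left 1 to 9, down 1 to 13, right 1 to 14 — 7 moves in all.
Check: order respected (3 at step 1, 10 at step 4); 7 moves as required.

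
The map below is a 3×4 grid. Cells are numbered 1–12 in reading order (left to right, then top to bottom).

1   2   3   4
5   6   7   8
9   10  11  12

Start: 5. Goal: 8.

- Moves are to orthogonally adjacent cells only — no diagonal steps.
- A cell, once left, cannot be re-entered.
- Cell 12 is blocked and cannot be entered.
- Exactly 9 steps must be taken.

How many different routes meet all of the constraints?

Need simple routes of exactly 9 moves from 5 to 8 (Manhattan distance 3, so 3 moves are spent on a detour and 3 undoing it).
Enumerating: 5 1 2 6 10 11 7 3 4 8 | 5 9 10 11 7 6 2 3 4 8.
That gives 2 routes.

2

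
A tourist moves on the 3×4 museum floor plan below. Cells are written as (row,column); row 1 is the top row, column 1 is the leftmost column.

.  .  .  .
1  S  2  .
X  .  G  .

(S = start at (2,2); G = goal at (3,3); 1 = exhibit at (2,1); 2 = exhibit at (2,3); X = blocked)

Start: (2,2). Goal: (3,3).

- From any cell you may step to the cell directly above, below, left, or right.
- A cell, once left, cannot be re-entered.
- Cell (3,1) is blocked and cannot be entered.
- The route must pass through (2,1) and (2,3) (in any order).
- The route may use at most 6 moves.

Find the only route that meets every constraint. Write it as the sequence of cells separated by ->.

The budget equals the shortest possible length, so every move has to be on a shortest route through the required cells.
Route from (2,2): left 1 to (2,1), up 1 to (1,1), right 2 to (1,3), down 2 to (3,3) — 6 moves in all.
Check: all required cells visited; 6 ≤ 6 moves.

(2,2) -> (2,1) -> (1,1) -> (1,2) -> (1,3) -> (2,3) -> (3,3)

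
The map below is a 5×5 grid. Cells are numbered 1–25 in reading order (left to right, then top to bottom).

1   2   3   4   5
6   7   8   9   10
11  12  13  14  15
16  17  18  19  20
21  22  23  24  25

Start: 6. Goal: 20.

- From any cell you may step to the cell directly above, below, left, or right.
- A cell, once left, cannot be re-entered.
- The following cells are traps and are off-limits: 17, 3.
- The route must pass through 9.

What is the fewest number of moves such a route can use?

Any route passes through 9 somewhere between 6 and 20. Summing Manhattan distances along the two legs (6 → 9 → 20) gives a lower bound of 3 + 3 = 6 moves.
A route of 6 moves achieves this: 6 → 7 → 8 → 9 → 14 → 19 → 20.
Since 6 matches the lower bound, it is optimal.

6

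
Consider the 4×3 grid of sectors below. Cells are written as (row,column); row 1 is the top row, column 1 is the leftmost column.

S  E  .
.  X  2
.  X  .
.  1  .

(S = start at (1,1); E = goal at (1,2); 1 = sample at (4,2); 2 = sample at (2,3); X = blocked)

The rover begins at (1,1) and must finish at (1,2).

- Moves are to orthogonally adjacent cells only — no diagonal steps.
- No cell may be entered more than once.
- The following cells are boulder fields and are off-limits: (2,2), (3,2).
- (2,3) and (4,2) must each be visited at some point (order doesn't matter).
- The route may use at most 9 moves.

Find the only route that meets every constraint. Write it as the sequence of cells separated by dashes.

(1,1) - (2,1) - (3,1) - (4,1) - (4,2) - (4,3) - (3,3) - (2,3) - (1,3) - (1,2)

The 9-move cap with required stops at (2,3), (4,2) leaves no slack for detours.
Route from (1,1): 3× down (reaching (4,1)), 2× right (reaching (4,3)), 3× up (reaching (1,3)), left to (1,2) — 9 moves in all.
Check: all required cells visited; 9 ≤ 9 moves.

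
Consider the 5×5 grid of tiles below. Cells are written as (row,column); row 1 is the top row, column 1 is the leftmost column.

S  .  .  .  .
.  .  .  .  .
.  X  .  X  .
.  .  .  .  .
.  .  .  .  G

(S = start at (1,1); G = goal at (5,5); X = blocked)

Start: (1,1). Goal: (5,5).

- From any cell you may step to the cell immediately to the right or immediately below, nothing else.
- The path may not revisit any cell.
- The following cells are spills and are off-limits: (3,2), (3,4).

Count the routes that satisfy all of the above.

19

A right/down-only route from (1,1) to (5,5) makes exactly 4 down-moves and 4 right-moves in some order.
With no other constraints that would be C(8,4) = 70 routes.
Subtract routes through each blocked cell (inclusion–exclusion for overlaps): − through (3,2): 30 − through (3,4): 30 + through (3,2)&(3,4): 9 → 19.
That gives 19 routes.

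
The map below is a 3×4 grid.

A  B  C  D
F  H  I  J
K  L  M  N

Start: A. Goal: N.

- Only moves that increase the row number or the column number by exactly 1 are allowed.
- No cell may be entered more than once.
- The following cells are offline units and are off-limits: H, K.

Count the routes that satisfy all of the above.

A right/down-only route from A to N makes exactly 2 down-moves and 3 right-moves in some order.
With no other constraints that would be C(5,2) = 10 routes.
Subtract routes through each blocked cell (inclusion–exclusion for overlaps): − through H: 6 − through K: 1 → 3.
That gives 3 routes.

3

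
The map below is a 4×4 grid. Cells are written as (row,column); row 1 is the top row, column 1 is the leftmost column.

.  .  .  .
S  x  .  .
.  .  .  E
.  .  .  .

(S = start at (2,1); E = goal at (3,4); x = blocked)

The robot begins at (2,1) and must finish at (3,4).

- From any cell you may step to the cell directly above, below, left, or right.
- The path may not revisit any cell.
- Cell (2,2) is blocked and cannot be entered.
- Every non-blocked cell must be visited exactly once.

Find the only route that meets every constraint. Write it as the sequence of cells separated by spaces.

(2,1) (1,1) (1,2) (1,3) (1,4) (2,4) (2,3) (3,3) (3,2) (3,1) (4,1) (4,2) (4,3) (4,4) (3,4)

Need to visit all 15 open cells exactly once, starting at (2,1) and ending at (3,4).
Cell (4,4) has only two open neighbours ((3,4) and (4,3)), so the path must pass straight through it: one of those is the cell it's entered from and the other is where it exits.
Route from (2,1): up to (1,1), 3× right (reaching (1,4)), down to (2,4), left to (2,3), down to (3,3), 2× left (reaching (3,1)), down to (4,1), 3× right (reaching (4,4)), up to (3,4) — 14 moves in all.
Check: all 15 open cells covered.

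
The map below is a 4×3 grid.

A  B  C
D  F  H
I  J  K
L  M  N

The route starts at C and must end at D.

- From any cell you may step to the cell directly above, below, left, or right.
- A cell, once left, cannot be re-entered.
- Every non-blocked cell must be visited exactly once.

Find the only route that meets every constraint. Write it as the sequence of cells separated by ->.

Need to visit all 12 open cells exactly once, starting at C and ending at D.
Cell N has only two open neighbours (K and M), so the path must pass straight through it: one of those is the cell it's entered from and the other is where it exits.
Route from C: 3× down (reaching N), 2× left (reaching L), up to I, right to J, 2× up (reaching B), left to A, down to D — 11 moves in all.
Check: all 12 open cells covered.

C -> H -> K -> N -> M -> L -> I -> J -> F -> B -> A -> D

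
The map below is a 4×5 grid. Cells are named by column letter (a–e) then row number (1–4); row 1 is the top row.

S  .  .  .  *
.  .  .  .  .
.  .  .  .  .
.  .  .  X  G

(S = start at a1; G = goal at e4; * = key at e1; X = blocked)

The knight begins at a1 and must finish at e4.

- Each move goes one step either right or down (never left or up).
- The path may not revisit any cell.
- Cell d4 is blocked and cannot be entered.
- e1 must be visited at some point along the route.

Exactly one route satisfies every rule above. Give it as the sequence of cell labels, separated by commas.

Moves only go right or down, so the column and row indices never decrease.
Route from a1: right 4 to e1, down 3 to e4 — 7 moves in all.
Check: all required cells visited.

a1, b1, c1, d1, e1, e2, e3, e4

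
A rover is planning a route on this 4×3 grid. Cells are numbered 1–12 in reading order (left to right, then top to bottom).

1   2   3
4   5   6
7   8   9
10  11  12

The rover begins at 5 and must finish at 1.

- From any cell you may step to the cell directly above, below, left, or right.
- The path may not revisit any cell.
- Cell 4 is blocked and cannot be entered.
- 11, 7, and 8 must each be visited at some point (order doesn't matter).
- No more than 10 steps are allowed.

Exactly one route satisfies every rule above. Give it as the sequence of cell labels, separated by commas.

5, 8, 7, 10, 11, 12, 9, 6, 3, 2, 1

The budget equals the shortest possible length, so every move has to be on a shortest route through the required cells.
Route from 5: down 1 to 8, left 1 to 7, down 1 to 10, right 2 to 12, up 3 to 3, left 2 to 1 — 10 moves in all.
Check: all required cells visited; 10 ≤ 10 moves.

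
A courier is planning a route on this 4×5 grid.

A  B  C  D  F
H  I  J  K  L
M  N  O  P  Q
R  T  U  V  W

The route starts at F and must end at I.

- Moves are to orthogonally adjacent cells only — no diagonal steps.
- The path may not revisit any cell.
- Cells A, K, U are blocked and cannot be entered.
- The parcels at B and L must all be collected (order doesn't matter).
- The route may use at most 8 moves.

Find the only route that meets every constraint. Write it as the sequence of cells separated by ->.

F -> L -> Q -> P -> O -> J -> C -> B -> I

The 8-move cap with required stops at B, L leaves no slack for detours.
Route from F: down 2 to Q, left 2 to O, up 2 to C, left 1 to B, down 1 to I — 8 moves in all.
Check: all required cells visited; 8 ≤ 8 moves.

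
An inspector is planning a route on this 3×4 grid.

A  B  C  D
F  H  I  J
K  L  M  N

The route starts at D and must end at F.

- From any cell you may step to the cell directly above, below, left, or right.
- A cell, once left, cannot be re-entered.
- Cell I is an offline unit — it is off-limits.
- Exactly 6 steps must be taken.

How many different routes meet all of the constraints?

3

Need simple routes of exactly 6 moves from D to F (Manhattan distance 4, so 1 moves are spent on a detour and 1 undoing it).
Enumerating: D J N M L H F | D J N M L K F | D C B H L K F.
That gives 3 routes.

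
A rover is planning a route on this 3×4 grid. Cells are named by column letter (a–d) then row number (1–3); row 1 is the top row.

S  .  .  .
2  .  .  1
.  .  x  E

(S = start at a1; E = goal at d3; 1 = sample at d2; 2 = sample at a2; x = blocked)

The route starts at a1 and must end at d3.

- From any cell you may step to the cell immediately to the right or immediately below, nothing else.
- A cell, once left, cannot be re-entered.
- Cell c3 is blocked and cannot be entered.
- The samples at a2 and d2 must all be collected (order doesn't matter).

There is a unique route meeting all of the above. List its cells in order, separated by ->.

Moves only go right or down, so the column and row indices never decrease.
Route from a1: down to a2, 3× right (reaching d2), down to d3 — 5 moves in all.
Check: all required cells visited.

a1 -> a2 -> b2 -> c2 -> d2 -> d3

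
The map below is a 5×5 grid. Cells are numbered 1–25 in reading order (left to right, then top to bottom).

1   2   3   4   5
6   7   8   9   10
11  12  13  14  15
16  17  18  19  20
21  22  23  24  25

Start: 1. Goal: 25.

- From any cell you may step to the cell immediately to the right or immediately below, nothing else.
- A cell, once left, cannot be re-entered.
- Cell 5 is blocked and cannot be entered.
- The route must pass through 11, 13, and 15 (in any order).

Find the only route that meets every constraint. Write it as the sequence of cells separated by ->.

Moves only go right or down, so the column and row indices never decrease.
Route from 1: down 2 to 11, right 4 to 15, down 2 to 25 — 8 moves in all.
Check: all required cells visited.

1 -> 6 -> 11 -> 12 -> 13 -> 14 -> 15 -> 20 -> 25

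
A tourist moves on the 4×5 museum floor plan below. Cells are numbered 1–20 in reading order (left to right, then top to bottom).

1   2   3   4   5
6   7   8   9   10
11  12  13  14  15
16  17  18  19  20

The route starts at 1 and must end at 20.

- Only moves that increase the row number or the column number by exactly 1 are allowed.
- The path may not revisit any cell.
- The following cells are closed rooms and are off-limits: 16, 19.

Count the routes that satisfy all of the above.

A right/down-only route from 1 to 20 makes exactly 3 down-moves and 4 right-moves in some order.
With no other constraints that would be C(7,3) = 35 routes.
Subtract routes through each blocked cell (inclusion–exclusion for overlaps): − through 16: 1 − through 19: 20 + through 16&19: 1 → 15.
That gives 15 routes.

15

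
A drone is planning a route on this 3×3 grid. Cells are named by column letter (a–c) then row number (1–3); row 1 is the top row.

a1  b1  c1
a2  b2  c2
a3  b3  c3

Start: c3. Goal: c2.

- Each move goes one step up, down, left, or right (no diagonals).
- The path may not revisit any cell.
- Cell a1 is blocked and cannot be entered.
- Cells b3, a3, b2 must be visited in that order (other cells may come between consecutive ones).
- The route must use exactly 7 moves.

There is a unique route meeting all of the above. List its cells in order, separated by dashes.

c3 - b3 - a3 - a2 - b2 - b1 - c1 - c2

The waypoints must appear in the order b3, a3, b2, with no cell reused.
Route from c3: 2× left (reaching a3), up to a2, right to b2, up to b1, right to c1, down to c2 — 7 moves in all.
Check: order respected (b3 at step 1, a3 at step 2, b2 at step 4); 7 moves as required.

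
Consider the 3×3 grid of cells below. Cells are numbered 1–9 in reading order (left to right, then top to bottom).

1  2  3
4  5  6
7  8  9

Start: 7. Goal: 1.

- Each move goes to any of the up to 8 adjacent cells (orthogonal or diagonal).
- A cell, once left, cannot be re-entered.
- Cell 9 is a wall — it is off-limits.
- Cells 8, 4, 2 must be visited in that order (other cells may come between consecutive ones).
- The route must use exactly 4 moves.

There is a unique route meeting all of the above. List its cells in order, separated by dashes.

7 - 8 - 4 - 2 - 1

The waypoints must appear in the order 8, 4, 2, with no cell reused.
Route from 7: right 1 to 8, up-left 1 to 4, up-right 1 to 2, left 1 to 1 — 4 moves in all.
Check: order respected (8 at step 1, 4 at step 2, 2 at step 3); 4 moves as required.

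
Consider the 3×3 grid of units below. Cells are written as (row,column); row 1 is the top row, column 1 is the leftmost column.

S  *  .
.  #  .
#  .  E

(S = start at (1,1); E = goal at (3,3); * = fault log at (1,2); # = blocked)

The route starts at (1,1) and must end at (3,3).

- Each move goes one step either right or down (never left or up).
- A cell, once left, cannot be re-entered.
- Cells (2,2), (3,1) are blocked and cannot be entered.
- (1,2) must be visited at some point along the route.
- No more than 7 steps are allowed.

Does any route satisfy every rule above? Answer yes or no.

yes

One route that works: (1,1) → (1,2) → (1,3) → (2,3) → (3,3).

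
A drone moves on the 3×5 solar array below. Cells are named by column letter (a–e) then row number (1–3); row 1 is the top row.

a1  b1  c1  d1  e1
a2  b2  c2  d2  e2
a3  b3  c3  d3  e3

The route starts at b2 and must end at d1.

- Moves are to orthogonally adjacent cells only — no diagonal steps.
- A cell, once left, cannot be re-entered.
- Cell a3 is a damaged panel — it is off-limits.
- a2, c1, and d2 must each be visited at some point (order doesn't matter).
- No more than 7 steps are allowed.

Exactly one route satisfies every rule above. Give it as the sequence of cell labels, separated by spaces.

The 7-move cap with required stops at a2, c1, d2 leaves no slack for detours.
Route from b2: left 1 to a2, up 1 to a1, right 2 to c1, down 1 to c2, right 1 to d2, up 1 to d1 — 7 moves in all.
Check: all required cells visited; 7 ≤ 7 moves.

b2 a2 a1 b1 c1 c2 d2 d1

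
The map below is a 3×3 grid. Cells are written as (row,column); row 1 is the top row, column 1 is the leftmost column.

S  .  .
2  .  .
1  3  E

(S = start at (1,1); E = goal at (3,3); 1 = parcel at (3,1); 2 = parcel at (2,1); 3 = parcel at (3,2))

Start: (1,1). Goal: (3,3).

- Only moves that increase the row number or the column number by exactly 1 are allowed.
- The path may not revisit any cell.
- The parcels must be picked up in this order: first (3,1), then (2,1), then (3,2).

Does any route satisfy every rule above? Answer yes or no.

(2,1) lies above (3,1), so going from (3,1) to (2,1) would need an upward move — but moves only go right/down, so (3,1) cannot be visited before (2,1).

no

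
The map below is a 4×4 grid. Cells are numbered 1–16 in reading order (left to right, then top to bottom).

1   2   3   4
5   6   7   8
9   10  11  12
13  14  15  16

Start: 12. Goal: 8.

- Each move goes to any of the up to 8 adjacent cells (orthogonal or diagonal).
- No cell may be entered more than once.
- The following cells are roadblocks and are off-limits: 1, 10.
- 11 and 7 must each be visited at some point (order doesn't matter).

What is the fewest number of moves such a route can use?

3

Any route passes through 11 and 7 in some order between 12 and 8. Summing Chebyshev distances along each leg and taking the cheapest ordering (12 → 11 → 7 → 8) gives a lower bound of 1 + 1 + 1 = 3 moves.
A route of 3 moves achieves this: 12 → 7 → 11 → 8.
Since 3 matches the lower bound, it is optimal.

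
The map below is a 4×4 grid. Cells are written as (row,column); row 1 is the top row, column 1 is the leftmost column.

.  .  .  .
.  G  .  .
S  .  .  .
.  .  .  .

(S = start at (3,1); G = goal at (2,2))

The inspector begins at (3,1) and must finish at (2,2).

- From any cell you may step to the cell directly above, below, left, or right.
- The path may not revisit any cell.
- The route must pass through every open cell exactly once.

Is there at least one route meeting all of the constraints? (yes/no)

Colour the cells like a checkerboard: each orthogonal step flips colour, so a Hamiltonian route alternates colours. Here there are 8 cells of one colour and 8 of the other, with start on the same colour as the goal — the counts and endpoints can't be arranged into an alternating sequence of length 16, so no Hamiltonian route exists.

no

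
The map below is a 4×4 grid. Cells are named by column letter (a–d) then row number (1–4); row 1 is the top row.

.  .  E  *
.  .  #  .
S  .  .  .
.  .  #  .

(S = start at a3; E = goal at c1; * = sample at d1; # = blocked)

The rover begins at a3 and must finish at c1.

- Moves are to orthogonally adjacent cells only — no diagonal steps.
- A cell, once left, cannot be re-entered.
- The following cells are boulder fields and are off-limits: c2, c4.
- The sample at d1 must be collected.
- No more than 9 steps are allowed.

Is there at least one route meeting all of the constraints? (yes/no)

yes

One route that works: a3 → b3 → c3 → d3 → d2 → d1 → c1.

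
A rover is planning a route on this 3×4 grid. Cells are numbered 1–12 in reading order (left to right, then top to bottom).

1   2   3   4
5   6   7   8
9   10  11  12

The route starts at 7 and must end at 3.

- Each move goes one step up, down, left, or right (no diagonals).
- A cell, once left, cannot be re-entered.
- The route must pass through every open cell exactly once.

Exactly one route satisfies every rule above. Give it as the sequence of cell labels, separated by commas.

Need to visit all 12 open cells exactly once, starting at 7 and ending at 3.
Cell 12 has only two open neighbours (8 and 11), so the path must pass straight through it: one of those is the cell it's entered from and the other is where it exits.
Route from 7: left 1 to 6, up 1 to 2, left 1 to 1, down 2 to 9, right 3 to 12, up 2 to 4, left 1 to 3 — 11 moves in all.
Check: all 12 open cells covered.

7, 6, 2, 1, 5, 9, 10, 11, 12, 8, 4, 3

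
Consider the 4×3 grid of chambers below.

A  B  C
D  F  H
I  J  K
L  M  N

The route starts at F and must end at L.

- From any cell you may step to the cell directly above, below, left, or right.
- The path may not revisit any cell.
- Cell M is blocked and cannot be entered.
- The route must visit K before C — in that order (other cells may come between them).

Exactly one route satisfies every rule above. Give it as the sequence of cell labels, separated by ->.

F -> J -> K -> H -> C -> B -> A -> D -> I -> L

The waypoints must appear in the order K, C, with no cell reused.
Route from F: down to J, right to K, 2× up (reaching C), 2× left (reaching A), 3× down (reaching L) — 9 moves in all.
Check: order respected (K at step 2, C at step 4).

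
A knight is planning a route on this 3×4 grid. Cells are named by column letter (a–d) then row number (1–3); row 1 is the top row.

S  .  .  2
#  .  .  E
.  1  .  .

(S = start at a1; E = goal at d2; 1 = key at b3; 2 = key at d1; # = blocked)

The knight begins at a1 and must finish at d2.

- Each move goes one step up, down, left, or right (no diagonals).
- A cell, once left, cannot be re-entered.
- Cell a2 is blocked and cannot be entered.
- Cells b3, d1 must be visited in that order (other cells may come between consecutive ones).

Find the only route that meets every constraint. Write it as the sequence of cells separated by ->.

a1 -> b1 -> b2 -> b3 -> c3 -> c2 -> c1 -> d1 -> d2

The waypoints must appear in the order b3, d1, with no cell reused.
Route from a1: right 1 to b1, down 2 to b3, right 1 to c3, up 2 to c1, right 1 to d1, down 1 to d2 — 8 moves in all.
Check: order respected (1 at step 3, 2 at step 7).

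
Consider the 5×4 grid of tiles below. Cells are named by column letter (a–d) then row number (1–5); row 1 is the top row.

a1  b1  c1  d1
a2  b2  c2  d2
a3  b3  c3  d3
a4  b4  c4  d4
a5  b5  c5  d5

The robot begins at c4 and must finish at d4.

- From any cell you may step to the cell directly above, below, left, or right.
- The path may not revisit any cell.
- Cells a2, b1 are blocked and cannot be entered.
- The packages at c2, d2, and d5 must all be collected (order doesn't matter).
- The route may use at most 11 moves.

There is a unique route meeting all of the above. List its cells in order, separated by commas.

The 11-move cap with required stops at c2, d2, d5 leaves no slack for detours.
Route from c4: up 1 to c3, right 1 to d3, up 1 to d2, left 2 to b2, down 3 to b5, right 2 to d5, up 1 to d4 — 11 moves in all.
Check: all required cells visited; 11 ≤ 11 moves.

c4, c3, d3, d2, c2, b2, b3, b4, b5, c5, d5, d4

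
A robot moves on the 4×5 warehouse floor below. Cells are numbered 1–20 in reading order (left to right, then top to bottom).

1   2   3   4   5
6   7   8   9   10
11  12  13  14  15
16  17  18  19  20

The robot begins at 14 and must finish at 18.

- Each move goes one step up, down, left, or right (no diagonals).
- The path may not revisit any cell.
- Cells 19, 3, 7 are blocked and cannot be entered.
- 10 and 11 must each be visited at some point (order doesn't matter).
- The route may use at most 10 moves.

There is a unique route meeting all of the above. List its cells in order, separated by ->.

14 -> 15 -> 10 -> 9 -> 8 -> 13 -> 12 -> 11 -> 16 -> 17 -> 18

The 10-move cap with required stops at 10, 11 leaves no slack for detours.
Route from 14: right 1 to 15, up 1 to 10, left 2 to 8, down 1 to 13, left 2 to 11, down 1 to 16, right 2 to 18 — 10 moves in all.
Check: all required cells visited; 10 ≤ 10 moves.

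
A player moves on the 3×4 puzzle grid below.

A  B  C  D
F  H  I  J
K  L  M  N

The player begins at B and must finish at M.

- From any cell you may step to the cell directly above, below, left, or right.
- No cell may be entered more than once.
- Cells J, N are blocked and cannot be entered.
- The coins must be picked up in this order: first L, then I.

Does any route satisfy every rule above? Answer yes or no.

One route that works: B → A → F → K → L → H → I → M.

yes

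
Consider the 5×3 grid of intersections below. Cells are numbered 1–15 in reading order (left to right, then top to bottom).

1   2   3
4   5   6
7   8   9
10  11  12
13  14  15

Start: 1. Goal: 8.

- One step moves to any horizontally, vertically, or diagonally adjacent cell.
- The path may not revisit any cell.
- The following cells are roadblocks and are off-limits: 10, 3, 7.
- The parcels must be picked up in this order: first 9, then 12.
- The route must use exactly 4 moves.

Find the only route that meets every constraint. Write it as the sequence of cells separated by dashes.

1 - 5 - 9 - 12 - 8

The waypoints must appear in the order 9, 12, with no cell reused.
Route from 1: down-right 2 to 9, down 1 to 12, up-left 1 to 8 — 4 moves in all.
Check: order respected (9 at step 2, 12 at step 3); 4 moves as required.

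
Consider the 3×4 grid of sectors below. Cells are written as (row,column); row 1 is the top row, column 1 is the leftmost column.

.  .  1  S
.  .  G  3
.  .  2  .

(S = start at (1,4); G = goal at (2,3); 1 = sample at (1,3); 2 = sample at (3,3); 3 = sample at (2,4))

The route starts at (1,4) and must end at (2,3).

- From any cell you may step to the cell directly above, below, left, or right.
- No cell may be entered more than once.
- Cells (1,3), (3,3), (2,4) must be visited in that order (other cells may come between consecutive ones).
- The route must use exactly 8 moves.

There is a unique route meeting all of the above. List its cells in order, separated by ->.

(1,4) -> (1,3) -> (1,2) -> (2,2) -> (3,2) -> (3,3) -> (3,4) -> (2,4) -> (2,3)

The waypoints must appear in the order (1,3), (3,3), (2,4), with no cell reused.
Route from (1,4): left 2 to (1,2), down 2 to (3,2), right 2 to (3,4), up 1 to (2,4), left 1 to (2,3) — 8 moves in all.
Check: order respected (1 at step 1, 2 at step 5, 3 at step 7); 8 moves as required.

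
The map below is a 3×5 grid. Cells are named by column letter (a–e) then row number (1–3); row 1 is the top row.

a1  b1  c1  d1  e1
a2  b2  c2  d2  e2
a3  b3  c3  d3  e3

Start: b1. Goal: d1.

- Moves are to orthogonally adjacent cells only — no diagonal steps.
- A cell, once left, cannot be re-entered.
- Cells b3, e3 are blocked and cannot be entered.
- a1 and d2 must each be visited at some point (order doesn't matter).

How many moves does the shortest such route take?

6

Any route passes through a1 and d2 in some order between b1 and d1. Summing Manhattan distances along each leg and taking the cheapest ordering (b1 → a1 → d2 → d1) gives a lower bound of 1 + 4 + 1 = 6 moves.
A route of 6 moves achieves this: b1 → a1 → a2 → b2 → c2 → d2 → d1.
Since 6 matches the lower bound, it is optimal.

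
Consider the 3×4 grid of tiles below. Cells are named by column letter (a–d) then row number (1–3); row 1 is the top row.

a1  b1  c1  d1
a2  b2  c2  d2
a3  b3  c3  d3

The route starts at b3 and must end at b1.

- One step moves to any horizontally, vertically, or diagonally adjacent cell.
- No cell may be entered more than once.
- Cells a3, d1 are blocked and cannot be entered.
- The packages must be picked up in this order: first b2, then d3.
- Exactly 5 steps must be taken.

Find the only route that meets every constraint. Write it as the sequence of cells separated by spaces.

The waypoints must appear in the order b2, d3, with no cell reused.
Route from b3: up to b2, down-right to c3, right to d3, 2× up-left (reaching b1) — 5 moves in all.
Check: order respected (b2 at step 1, d3 at step 3); 5 moves as required.

b3 b2 c3 d3 c2 b1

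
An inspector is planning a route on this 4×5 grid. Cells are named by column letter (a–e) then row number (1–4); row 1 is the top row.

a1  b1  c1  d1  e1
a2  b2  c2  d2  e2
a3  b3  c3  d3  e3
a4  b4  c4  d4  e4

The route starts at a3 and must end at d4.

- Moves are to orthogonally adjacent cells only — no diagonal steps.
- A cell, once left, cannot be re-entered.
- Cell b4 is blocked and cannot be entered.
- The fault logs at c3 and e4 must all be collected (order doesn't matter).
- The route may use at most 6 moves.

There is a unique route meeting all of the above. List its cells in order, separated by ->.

a3 -> b3 -> c3 -> d3 -> e3 -> e4 -> d4

Any route must reach c3 and e4 and still end at d4 within 6 moves, so the order of the required stops is forced.
Route from a3: right 4 to e3, down 1 to e4, left 1 to d4 — 6 moves in all.
Check: all required cells visited; 6 ≤ 6 moves.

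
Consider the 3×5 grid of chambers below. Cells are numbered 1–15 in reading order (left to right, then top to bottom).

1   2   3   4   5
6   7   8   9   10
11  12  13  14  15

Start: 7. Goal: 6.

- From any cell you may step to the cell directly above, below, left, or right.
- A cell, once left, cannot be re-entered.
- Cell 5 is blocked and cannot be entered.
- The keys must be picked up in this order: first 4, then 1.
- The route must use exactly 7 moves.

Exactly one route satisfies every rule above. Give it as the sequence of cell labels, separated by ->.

7 -> 8 -> 9 -> 4 -> 3 -> 2 -> 1 -> 6

The waypoints must appear in the order 4, 1, with no cell reused.
Route from 7: right 2 to 9, up 1 to 4, left 3 to 1, down 1 to 6 — 7 moves in all.
Check: order respected (4 at step 3, 1 at step 6); 7 moves as required.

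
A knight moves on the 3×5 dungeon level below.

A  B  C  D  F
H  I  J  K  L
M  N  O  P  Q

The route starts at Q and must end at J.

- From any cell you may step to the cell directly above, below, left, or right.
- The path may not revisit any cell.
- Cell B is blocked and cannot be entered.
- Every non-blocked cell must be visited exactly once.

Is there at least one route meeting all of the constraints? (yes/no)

no

Cell A has only one open neighbour but is neither the start nor the goal, so a Hamiltonian route would have to both enter and leave it through the same neighbour — impossible without revisiting.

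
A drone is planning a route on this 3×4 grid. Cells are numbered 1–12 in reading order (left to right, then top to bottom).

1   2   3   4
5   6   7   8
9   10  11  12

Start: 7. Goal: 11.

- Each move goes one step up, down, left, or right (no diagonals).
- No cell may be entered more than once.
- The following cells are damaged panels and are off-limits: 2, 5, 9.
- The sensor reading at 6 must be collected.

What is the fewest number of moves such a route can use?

Any route passes through 6 somewhere between 7 and 11. Summing Manhattan distances along the two legs (7 → 6 → 11) gives a lower bound of 1 + 2 = 3 moves.
A route of 3 moves achieves this: 7 → 6 → 10 → 11.
Since 3 matches the lower bound, it is optimal.

3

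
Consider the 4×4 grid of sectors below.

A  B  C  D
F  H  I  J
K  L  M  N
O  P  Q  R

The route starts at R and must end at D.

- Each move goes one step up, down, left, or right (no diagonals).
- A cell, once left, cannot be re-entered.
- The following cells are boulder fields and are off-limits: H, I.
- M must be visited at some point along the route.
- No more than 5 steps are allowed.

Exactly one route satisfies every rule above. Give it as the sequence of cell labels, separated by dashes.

Any route must reach M and still end at D within 5 moves, so the order of the required stops is forced.
Route from R: left 1 to Q, up 1 to M, right 1 to N, up 2 to D — 5 moves in all.
Check: all required cells visited; 5 ≤ 5 moves.

R - Q - M - N - J - D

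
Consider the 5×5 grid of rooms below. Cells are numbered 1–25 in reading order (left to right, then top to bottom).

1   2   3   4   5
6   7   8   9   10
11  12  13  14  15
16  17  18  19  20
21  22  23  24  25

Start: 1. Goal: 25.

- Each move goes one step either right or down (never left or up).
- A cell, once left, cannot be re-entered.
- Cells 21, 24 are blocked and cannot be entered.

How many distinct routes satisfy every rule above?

35

A right/down-only route from 1 to 25 makes exactly 4 down-moves and 4 right-moves in some order.
With no other constraints that would be C(8,4) = 70 routes.
Subtract routes through each blocked cell (inclusion–exclusion for overlaps): − through 21: 1 − through 24: 35 + through 21&24: 1 → 35.
That gives 35 routes.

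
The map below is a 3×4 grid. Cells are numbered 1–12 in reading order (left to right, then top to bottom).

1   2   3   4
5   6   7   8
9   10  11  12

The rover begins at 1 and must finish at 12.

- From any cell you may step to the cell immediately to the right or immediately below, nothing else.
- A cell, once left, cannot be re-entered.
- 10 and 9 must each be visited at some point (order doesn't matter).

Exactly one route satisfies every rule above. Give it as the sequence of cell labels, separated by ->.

1 -> 5 -> 9 -> 10 -> 11 -> 12

Moves only go right or down, so the column and row indices never decrease.
Route from 1: 2× down (reaching 9), 3× right (reaching 12) — 5 moves in all.
Check: all required cells visited.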